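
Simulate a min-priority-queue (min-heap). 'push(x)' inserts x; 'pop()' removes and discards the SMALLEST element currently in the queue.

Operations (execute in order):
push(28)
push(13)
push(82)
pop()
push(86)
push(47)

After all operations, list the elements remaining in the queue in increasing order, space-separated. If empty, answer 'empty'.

push(28): heap contents = [28]
push(13): heap contents = [13, 28]
push(82): heap contents = [13, 28, 82]
pop() → 13: heap contents = [28, 82]
push(86): heap contents = [28, 82, 86]
push(47): heap contents = [28, 47, 82, 86]

Answer: 28 47 82 86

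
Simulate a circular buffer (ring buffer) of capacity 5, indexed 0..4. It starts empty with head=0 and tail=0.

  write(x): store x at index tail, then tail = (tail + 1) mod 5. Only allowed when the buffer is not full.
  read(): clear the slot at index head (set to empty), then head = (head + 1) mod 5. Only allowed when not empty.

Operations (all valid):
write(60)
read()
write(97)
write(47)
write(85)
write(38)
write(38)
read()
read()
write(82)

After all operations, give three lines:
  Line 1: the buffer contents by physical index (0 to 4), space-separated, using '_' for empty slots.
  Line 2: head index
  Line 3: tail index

write(60): buf=[60 _ _ _ _], head=0, tail=1, size=1
read(): buf=[_ _ _ _ _], head=1, tail=1, size=0
write(97): buf=[_ 97 _ _ _], head=1, tail=2, size=1
write(47): buf=[_ 97 47 _ _], head=1, tail=3, size=2
write(85): buf=[_ 97 47 85 _], head=1, tail=4, size=3
write(38): buf=[_ 97 47 85 38], head=1, tail=0, size=4
write(38): buf=[38 97 47 85 38], head=1, tail=1, size=5
read(): buf=[38 _ 47 85 38], head=2, tail=1, size=4
read(): buf=[38 _ _ 85 38], head=3, tail=1, size=3
write(82): buf=[38 82 _ 85 38], head=3, tail=2, size=4

Answer: 38 82 _ 85 38
3
2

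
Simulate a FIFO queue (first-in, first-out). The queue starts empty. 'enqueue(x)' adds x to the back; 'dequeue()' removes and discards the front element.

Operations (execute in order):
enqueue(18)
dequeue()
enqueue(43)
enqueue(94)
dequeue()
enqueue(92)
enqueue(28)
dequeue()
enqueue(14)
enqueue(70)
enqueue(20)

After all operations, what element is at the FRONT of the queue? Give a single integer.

Answer: 92

Derivation:
enqueue(18): queue = [18]
dequeue(): queue = []
enqueue(43): queue = [43]
enqueue(94): queue = [43, 94]
dequeue(): queue = [94]
enqueue(92): queue = [94, 92]
enqueue(28): queue = [94, 92, 28]
dequeue(): queue = [92, 28]
enqueue(14): queue = [92, 28, 14]
enqueue(70): queue = [92, 28, 14, 70]
enqueue(20): queue = [92, 28, 14, 70, 20]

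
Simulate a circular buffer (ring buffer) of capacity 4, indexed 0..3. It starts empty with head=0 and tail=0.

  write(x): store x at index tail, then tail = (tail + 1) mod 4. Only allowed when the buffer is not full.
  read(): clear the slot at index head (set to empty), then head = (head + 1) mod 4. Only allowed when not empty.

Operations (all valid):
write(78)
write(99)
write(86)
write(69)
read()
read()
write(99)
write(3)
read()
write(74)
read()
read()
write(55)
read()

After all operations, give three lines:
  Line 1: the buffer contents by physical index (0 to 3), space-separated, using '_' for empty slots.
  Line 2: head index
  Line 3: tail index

Answer: _ _ 74 55
2
0

Derivation:
write(78): buf=[78 _ _ _], head=0, tail=1, size=1
write(99): buf=[78 99 _ _], head=0, tail=2, size=2
write(86): buf=[78 99 86 _], head=0, tail=3, size=3
write(69): buf=[78 99 86 69], head=0, tail=0, size=4
read(): buf=[_ 99 86 69], head=1, tail=0, size=3
read(): buf=[_ _ 86 69], head=2, tail=0, size=2
write(99): buf=[99 _ 86 69], head=2, tail=1, size=3
write(3): buf=[99 3 86 69], head=2, tail=2, size=4
read(): buf=[99 3 _ 69], head=3, tail=2, size=3
write(74): buf=[99 3 74 69], head=3, tail=3, size=4
read(): buf=[99 3 74 _], head=0, tail=3, size=3
read(): buf=[_ 3 74 _], head=1, tail=3, size=2
write(55): buf=[_ 3 74 55], head=1, tail=0, size=3
read(): buf=[_ _ 74 55], head=2, tail=0, size=2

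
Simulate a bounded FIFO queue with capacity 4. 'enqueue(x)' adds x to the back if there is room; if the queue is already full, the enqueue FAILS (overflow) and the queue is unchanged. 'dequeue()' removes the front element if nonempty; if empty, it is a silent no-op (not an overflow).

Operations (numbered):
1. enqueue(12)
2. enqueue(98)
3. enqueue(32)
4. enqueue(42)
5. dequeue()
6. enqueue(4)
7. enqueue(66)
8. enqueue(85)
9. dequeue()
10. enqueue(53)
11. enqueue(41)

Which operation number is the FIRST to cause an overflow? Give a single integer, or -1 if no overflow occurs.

1. enqueue(12): size=1
2. enqueue(98): size=2
3. enqueue(32): size=3
4. enqueue(42): size=4
5. dequeue(): size=3
6. enqueue(4): size=4
7. enqueue(66): size=4=cap → OVERFLOW (fail)
8. enqueue(85): size=4=cap → OVERFLOW (fail)
9. dequeue(): size=3
10. enqueue(53): size=4
11. enqueue(41): size=4=cap → OVERFLOW (fail)

Answer: 7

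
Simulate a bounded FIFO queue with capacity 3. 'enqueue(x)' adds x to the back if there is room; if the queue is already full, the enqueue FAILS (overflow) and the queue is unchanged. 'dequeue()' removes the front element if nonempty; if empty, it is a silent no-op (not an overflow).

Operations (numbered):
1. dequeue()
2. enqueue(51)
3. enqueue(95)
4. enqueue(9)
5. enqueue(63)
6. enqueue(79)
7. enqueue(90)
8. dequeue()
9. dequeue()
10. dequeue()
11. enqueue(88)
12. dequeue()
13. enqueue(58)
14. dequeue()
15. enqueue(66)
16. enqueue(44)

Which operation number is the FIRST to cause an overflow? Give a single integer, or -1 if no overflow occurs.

1. dequeue(): empty, no-op, size=0
2. enqueue(51): size=1
3. enqueue(95): size=2
4. enqueue(9): size=3
5. enqueue(63): size=3=cap → OVERFLOW (fail)
6. enqueue(79): size=3=cap → OVERFLOW (fail)
7. enqueue(90): size=3=cap → OVERFLOW (fail)
8. dequeue(): size=2
9. dequeue(): size=1
10. dequeue(): size=0
11. enqueue(88): size=1
12. dequeue(): size=0
13. enqueue(58): size=1
14. dequeue(): size=0
15. enqueue(66): size=1
16. enqueue(44): size=2

Answer: 5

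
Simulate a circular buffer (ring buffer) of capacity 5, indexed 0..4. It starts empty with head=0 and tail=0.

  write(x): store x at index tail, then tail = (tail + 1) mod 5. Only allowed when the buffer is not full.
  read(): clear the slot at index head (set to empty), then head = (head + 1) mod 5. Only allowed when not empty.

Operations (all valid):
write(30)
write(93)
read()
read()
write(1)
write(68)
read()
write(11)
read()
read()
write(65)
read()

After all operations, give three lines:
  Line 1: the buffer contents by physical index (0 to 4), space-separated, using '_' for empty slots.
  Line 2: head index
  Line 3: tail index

write(30): buf=[30 _ _ _ _], head=0, tail=1, size=1
write(93): buf=[30 93 _ _ _], head=0, tail=2, size=2
read(): buf=[_ 93 _ _ _], head=1, tail=2, size=1
read(): buf=[_ _ _ _ _], head=2, tail=2, size=0
write(1): buf=[_ _ 1 _ _], head=2, tail=3, size=1
write(68): buf=[_ _ 1 68 _], head=2, tail=4, size=2
read(): buf=[_ _ _ 68 _], head=3, tail=4, size=1
write(11): buf=[_ _ _ 68 11], head=3, tail=0, size=2
read(): buf=[_ _ _ _ 11], head=4, tail=0, size=1
read(): buf=[_ _ _ _ _], head=0, tail=0, size=0
write(65): buf=[65 _ _ _ _], head=0, tail=1, size=1
read(): buf=[_ _ _ _ _], head=1, tail=1, size=0

Answer: _ _ _ _ _
1
1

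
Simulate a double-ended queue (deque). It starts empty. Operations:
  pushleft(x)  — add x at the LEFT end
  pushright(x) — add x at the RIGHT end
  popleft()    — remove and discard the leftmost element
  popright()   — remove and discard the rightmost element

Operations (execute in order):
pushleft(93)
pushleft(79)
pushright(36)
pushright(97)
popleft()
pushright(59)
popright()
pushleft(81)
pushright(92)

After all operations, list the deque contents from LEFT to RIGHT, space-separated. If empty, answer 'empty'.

pushleft(93): [93]
pushleft(79): [79, 93]
pushright(36): [79, 93, 36]
pushright(97): [79, 93, 36, 97]
popleft(): [93, 36, 97]
pushright(59): [93, 36, 97, 59]
popright(): [93, 36, 97]
pushleft(81): [81, 93, 36, 97]
pushright(92): [81, 93, 36, 97, 92]

Answer: 81 93 36 97 92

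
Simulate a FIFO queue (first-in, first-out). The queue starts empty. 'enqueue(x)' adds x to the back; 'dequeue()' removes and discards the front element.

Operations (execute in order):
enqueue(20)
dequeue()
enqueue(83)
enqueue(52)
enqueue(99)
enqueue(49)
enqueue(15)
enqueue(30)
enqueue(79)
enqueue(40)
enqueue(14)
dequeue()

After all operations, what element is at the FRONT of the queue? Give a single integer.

Answer: 52

Derivation:
enqueue(20): queue = [20]
dequeue(): queue = []
enqueue(83): queue = [83]
enqueue(52): queue = [83, 52]
enqueue(99): queue = [83, 52, 99]
enqueue(49): queue = [83, 52, 99, 49]
enqueue(15): queue = [83, 52, 99, 49, 15]
enqueue(30): queue = [83, 52, 99, 49, 15, 30]
enqueue(79): queue = [83, 52, 99, 49, 15, 30, 79]
enqueue(40): queue = [83, 52, 99, 49, 15, 30, 79, 40]
enqueue(14): queue = [83, 52, 99, 49, 15, 30, 79, 40, 14]
dequeue(): queue = [52, 99, 49, 15, 30, 79, 40, 14]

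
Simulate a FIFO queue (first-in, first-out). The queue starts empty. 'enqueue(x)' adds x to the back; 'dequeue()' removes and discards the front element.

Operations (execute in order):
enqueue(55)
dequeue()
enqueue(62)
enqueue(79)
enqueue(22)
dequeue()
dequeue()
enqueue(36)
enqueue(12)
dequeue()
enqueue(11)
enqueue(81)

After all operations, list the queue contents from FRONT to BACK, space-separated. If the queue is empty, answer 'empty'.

enqueue(55): [55]
dequeue(): []
enqueue(62): [62]
enqueue(79): [62, 79]
enqueue(22): [62, 79, 22]
dequeue(): [79, 22]
dequeue(): [22]
enqueue(36): [22, 36]
enqueue(12): [22, 36, 12]
dequeue(): [36, 12]
enqueue(11): [36, 12, 11]
enqueue(81): [36, 12, 11, 81]

Answer: 36 12 11 81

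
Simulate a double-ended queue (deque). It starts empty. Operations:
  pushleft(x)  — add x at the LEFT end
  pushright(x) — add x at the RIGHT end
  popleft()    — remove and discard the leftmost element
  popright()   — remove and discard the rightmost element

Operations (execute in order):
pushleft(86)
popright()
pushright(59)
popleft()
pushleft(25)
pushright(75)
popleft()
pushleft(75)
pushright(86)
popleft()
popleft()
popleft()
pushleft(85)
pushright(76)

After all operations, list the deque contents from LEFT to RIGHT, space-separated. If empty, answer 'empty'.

pushleft(86): [86]
popright(): []
pushright(59): [59]
popleft(): []
pushleft(25): [25]
pushright(75): [25, 75]
popleft(): [75]
pushleft(75): [75, 75]
pushright(86): [75, 75, 86]
popleft(): [75, 86]
popleft(): [86]
popleft(): []
pushleft(85): [85]
pushright(76): [85, 76]

Answer: 85 76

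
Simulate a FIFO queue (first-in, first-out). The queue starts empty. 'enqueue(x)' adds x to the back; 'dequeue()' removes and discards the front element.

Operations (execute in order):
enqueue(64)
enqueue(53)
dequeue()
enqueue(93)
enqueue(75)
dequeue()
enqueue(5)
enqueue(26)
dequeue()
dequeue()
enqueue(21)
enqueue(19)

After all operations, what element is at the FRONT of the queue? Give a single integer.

enqueue(64): queue = [64]
enqueue(53): queue = [64, 53]
dequeue(): queue = [53]
enqueue(93): queue = [53, 93]
enqueue(75): queue = [53, 93, 75]
dequeue(): queue = [93, 75]
enqueue(5): queue = [93, 75, 5]
enqueue(26): queue = [93, 75, 5, 26]
dequeue(): queue = [75, 5, 26]
dequeue(): queue = [5, 26]
enqueue(21): queue = [5, 26, 21]
enqueue(19): queue = [5, 26, 21, 19]

Answer: 5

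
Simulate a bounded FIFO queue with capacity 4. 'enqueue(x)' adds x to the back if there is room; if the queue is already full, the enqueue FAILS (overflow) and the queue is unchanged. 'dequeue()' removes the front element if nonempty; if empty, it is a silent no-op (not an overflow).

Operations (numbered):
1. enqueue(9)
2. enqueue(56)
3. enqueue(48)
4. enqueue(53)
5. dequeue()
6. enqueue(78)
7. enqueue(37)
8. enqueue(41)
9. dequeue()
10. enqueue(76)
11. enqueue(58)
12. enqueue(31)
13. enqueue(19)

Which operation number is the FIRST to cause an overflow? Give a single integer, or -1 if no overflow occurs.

Answer: 7

Derivation:
1. enqueue(9): size=1
2. enqueue(56): size=2
3. enqueue(48): size=3
4. enqueue(53): size=4
5. dequeue(): size=3
6. enqueue(78): size=4
7. enqueue(37): size=4=cap → OVERFLOW (fail)
8. enqueue(41): size=4=cap → OVERFLOW (fail)
9. dequeue(): size=3
10. enqueue(76): size=4
11. enqueue(58): size=4=cap → OVERFLOW (fail)
12. enqueue(31): size=4=cap → OVERFLOW (fail)
13. enqueue(19): size=4=cap → OVERFLOW (fail)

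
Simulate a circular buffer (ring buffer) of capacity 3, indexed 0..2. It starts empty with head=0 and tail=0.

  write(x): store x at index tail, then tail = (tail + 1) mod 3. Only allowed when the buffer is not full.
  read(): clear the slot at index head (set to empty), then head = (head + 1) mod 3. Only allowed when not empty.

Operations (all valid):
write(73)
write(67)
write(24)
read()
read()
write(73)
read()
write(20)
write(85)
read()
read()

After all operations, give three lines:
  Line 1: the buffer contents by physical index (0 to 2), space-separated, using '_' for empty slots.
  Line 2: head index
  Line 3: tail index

write(73): buf=[73 _ _], head=0, tail=1, size=1
write(67): buf=[73 67 _], head=0, tail=2, size=2
write(24): buf=[73 67 24], head=0, tail=0, size=3
read(): buf=[_ 67 24], head=1, tail=0, size=2
read(): buf=[_ _ 24], head=2, tail=0, size=1
write(73): buf=[73 _ 24], head=2, tail=1, size=2
read(): buf=[73 _ _], head=0, tail=1, size=1
write(20): buf=[73 20 _], head=0, tail=2, size=2
write(85): buf=[73 20 85], head=0, tail=0, size=3
read(): buf=[_ 20 85], head=1, tail=0, size=2
read(): buf=[_ _ 85], head=2, tail=0, size=1

Answer: _ _ 85
2
0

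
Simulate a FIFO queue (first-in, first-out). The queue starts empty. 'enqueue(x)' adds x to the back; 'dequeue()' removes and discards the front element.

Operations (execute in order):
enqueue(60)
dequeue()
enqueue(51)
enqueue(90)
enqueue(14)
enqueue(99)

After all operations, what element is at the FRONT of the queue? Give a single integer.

Answer: 51

Derivation:
enqueue(60): queue = [60]
dequeue(): queue = []
enqueue(51): queue = [51]
enqueue(90): queue = [51, 90]
enqueue(14): queue = [51, 90, 14]
enqueue(99): queue = [51, 90, 14, 99]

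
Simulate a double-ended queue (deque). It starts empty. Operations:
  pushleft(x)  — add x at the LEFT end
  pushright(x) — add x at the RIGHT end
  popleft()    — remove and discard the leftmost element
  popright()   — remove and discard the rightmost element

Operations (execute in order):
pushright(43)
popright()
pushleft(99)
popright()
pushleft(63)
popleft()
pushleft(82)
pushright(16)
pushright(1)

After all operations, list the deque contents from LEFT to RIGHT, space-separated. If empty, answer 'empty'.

Answer: 82 16 1

Derivation:
pushright(43): [43]
popright(): []
pushleft(99): [99]
popright(): []
pushleft(63): [63]
popleft(): []
pushleft(82): [82]
pushright(16): [82, 16]
pushright(1): [82, 16, 1]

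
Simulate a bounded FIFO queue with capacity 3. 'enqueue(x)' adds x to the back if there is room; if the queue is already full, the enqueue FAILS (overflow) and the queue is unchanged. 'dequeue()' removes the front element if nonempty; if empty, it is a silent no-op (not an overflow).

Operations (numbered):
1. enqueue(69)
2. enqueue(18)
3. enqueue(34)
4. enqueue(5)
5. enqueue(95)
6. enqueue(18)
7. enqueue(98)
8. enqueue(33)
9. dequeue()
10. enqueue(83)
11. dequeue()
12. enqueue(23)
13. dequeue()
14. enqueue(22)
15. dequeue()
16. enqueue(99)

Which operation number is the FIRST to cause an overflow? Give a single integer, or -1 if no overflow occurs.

Answer: 4

Derivation:
1. enqueue(69): size=1
2. enqueue(18): size=2
3. enqueue(34): size=3
4. enqueue(5): size=3=cap → OVERFLOW (fail)
5. enqueue(95): size=3=cap → OVERFLOW (fail)
6. enqueue(18): size=3=cap → OVERFLOW (fail)
7. enqueue(98): size=3=cap → OVERFLOW (fail)
8. enqueue(33): size=3=cap → OVERFLOW (fail)
9. dequeue(): size=2
10. enqueue(83): size=3
11. dequeue(): size=2
12. enqueue(23): size=3
13. dequeue(): size=2
14. enqueue(22): size=3
15. dequeue(): size=2
16. enqueue(99): size=3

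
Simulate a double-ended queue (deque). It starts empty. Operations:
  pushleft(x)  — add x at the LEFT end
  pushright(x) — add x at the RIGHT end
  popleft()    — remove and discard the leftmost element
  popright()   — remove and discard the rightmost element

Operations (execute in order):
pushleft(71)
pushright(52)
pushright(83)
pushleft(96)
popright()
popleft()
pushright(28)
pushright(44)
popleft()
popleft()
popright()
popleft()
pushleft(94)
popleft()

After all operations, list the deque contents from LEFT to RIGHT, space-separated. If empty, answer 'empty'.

pushleft(71): [71]
pushright(52): [71, 52]
pushright(83): [71, 52, 83]
pushleft(96): [96, 71, 52, 83]
popright(): [96, 71, 52]
popleft(): [71, 52]
pushright(28): [71, 52, 28]
pushright(44): [71, 52, 28, 44]
popleft(): [52, 28, 44]
popleft(): [28, 44]
popright(): [28]
popleft(): []
pushleft(94): [94]
popleft(): []

Answer: empty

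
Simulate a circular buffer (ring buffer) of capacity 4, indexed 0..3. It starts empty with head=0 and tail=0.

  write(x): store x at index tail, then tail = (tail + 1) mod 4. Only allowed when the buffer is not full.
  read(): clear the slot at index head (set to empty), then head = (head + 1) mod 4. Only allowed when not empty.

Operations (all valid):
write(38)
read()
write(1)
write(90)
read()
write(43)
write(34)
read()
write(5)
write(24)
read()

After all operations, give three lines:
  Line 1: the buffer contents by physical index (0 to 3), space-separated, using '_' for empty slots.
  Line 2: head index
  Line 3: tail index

write(38): buf=[38 _ _ _], head=0, tail=1, size=1
read(): buf=[_ _ _ _], head=1, tail=1, size=0
write(1): buf=[_ 1 _ _], head=1, tail=2, size=1
write(90): buf=[_ 1 90 _], head=1, tail=3, size=2
read(): buf=[_ _ 90 _], head=2, tail=3, size=1
write(43): buf=[_ _ 90 43], head=2, tail=0, size=2
write(34): buf=[34 _ 90 43], head=2, tail=1, size=3
read(): buf=[34 _ _ 43], head=3, tail=1, size=2
write(5): buf=[34 5 _ 43], head=3, tail=2, size=3
write(24): buf=[34 5 24 43], head=3, tail=3, size=4
read(): buf=[34 5 24 _], head=0, tail=3, size=3

Answer: 34 5 24 _
0
3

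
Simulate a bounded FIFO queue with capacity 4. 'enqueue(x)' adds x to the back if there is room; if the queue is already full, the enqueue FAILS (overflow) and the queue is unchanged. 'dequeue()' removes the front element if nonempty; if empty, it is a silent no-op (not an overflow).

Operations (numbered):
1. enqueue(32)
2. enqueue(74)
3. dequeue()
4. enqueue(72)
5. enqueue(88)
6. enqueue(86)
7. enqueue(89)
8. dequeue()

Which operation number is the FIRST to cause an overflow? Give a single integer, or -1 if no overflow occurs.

1. enqueue(32): size=1
2. enqueue(74): size=2
3. dequeue(): size=1
4. enqueue(72): size=2
5. enqueue(88): size=3
6. enqueue(86): size=4
7. enqueue(89): size=4=cap → OVERFLOW (fail)
8. dequeue(): size=3

Answer: 7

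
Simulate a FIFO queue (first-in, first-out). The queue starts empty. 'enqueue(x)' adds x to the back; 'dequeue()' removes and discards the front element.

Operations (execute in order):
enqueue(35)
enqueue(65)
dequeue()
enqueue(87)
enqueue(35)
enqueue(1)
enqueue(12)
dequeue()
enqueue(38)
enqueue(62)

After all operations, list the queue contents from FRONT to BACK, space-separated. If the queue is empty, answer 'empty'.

Answer: 87 35 1 12 38 62

Derivation:
enqueue(35): [35]
enqueue(65): [35, 65]
dequeue(): [65]
enqueue(87): [65, 87]
enqueue(35): [65, 87, 35]
enqueue(1): [65, 87, 35, 1]
enqueue(12): [65, 87, 35, 1, 12]
dequeue(): [87, 35, 1, 12]
enqueue(38): [87, 35, 1, 12, 38]
enqueue(62): [87, 35, 1, 12, 38, 62]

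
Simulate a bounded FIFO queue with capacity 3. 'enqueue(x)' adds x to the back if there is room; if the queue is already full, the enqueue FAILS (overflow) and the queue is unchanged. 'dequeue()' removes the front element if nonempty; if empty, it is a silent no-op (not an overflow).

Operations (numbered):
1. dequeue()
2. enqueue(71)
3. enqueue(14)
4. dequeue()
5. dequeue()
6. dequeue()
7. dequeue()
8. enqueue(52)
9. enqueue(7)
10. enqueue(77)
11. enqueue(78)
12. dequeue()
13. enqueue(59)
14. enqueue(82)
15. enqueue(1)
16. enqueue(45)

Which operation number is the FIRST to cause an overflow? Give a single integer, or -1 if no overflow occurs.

1. dequeue(): empty, no-op, size=0
2. enqueue(71): size=1
3. enqueue(14): size=2
4. dequeue(): size=1
5. dequeue(): size=0
6. dequeue(): empty, no-op, size=0
7. dequeue(): empty, no-op, size=0
8. enqueue(52): size=1
9. enqueue(7): size=2
10. enqueue(77): size=3
11. enqueue(78): size=3=cap → OVERFLOW (fail)
12. dequeue(): size=2
13. enqueue(59): size=3
14. enqueue(82): size=3=cap → OVERFLOW (fail)
15. enqueue(1): size=3=cap → OVERFLOW (fail)
16. enqueue(45): size=3=cap → OVERFLOW (fail)

Answer: 11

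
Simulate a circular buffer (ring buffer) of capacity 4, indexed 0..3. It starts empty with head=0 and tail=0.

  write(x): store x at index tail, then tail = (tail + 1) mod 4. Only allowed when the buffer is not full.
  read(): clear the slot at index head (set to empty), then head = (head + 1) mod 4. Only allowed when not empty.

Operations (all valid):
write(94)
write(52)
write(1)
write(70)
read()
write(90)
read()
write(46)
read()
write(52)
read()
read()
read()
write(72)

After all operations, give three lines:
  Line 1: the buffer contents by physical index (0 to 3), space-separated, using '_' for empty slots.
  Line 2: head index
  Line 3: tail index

Answer: _ _ 52 72
2
0

Derivation:
write(94): buf=[94 _ _ _], head=0, tail=1, size=1
write(52): buf=[94 52 _ _], head=0, tail=2, size=2
write(1): buf=[94 52 1 _], head=0, tail=3, size=3
write(70): buf=[94 52 1 70], head=0, tail=0, size=4
read(): buf=[_ 52 1 70], head=1, tail=0, size=3
write(90): buf=[90 52 1 70], head=1, tail=1, size=4
read(): buf=[90 _ 1 70], head=2, tail=1, size=3
write(46): buf=[90 46 1 70], head=2, tail=2, size=4
read(): buf=[90 46 _ 70], head=3, tail=2, size=3
write(52): buf=[90 46 52 70], head=3, tail=3, size=4
read(): buf=[90 46 52 _], head=0, tail=3, size=3
read(): buf=[_ 46 52 _], head=1, tail=3, size=2
read(): buf=[_ _ 52 _], head=2, tail=3, size=1
write(72): buf=[_ _ 52 72], head=2, tail=0, size=2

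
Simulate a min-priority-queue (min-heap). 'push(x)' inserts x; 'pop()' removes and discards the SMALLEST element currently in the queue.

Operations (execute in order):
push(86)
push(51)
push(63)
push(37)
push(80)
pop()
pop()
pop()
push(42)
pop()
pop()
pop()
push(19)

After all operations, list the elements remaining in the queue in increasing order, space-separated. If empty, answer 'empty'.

Answer: 19

Derivation:
push(86): heap contents = [86]
push(51): heap contents = [51, 86]
push(63): heap contents = [51, 63, 86]
push(37): heap contents = [37, 51, 63, 86]
push(80): heap contents = [37, 51, 63, 80, 86]
pop() → 37: heap contents = [51, 63, 80, 86]
pop() → 51: heap contents = [63, 80, 86]
pop() → 63: heap contents = [80, 86]
push(42): heap contents = [42, 80, 86]
pop() → 42: heap contents = [80, 86]
pop() → 80: heap contents = [86]
pop() → 86: heap contents = []
push(19): heap contents = [19]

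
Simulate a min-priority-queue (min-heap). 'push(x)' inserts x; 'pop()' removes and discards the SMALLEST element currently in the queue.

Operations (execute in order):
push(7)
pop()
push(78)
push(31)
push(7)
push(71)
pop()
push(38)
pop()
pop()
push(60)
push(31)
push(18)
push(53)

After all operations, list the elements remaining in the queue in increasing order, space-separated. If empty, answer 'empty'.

push(7): heap contents = [7]
pop() → 7: heap contents = []
push(78): heap contents = [78]
push(31): heap contents = [31, 78]
push(7): heap contents = [7, 31, 78]
push(71): heap contents = [7, 31, 71, 78]
pop() → 7: heap contents = [31, 71, 78]
push(38): heap contents = [31, 38, 71, 78]
pop() → 31: heap contents = [38, 71, 78]
pop() → 38: heap contents = [71, 78]
push(60): heap contents = [60, 71, 78]
push(31): heap contents = [31, 60, 71, 78]
push(18): heap contents = [18, 31, 60, 71, 78]
push(53): heap contents = [18, 31, 53, 60, 71, 78]

Answer: 18 31 53 60 71 78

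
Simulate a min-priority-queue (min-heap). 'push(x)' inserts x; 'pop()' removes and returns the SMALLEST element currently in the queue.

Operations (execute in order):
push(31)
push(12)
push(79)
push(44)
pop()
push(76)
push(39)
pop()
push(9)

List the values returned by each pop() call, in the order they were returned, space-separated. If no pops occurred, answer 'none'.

Answer: 12 31

Derivation:
push(31): heap contents = [31]
push(12): heap contents = [12, 31]
push(79): heap contents = [12, 31, 79]
push(44): heap contents = [12, 31, 44, 79]
pop() → 12: heap contents = [31, 44, 79]
push(76): heap contents = [31, 44, 76, 79]
push(39): heap contents = [31, 39, 44, 76, 79]
pop() → 31: heap contents = [39, 44, 76, 79]
push(9): heap contents = [9, 39, 44, 76, 79]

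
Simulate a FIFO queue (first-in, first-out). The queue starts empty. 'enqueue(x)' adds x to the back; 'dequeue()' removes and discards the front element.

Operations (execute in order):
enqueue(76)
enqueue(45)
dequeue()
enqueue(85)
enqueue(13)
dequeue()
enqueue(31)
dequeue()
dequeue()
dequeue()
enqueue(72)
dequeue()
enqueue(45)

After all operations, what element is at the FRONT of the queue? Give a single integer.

enqueue(76): queue = [76]
enqueue(45): queue = [76, 45]
dequeue(): queue = [45]
enqueue(85): queue = [45, 85]
enqueue(13): queue = [45, 85, 13]
dequeue(): queue = [85, 13]
enqueue(31): queue = [85, 13, 31]
dequeue(): queue = [13, 31]
dequeue(): queue = [31]
dequeue(): queue = []
enqueue(72): queue = [72]
dequeue(): queue = []
enqueue(45): queue = [45]

Answer: 45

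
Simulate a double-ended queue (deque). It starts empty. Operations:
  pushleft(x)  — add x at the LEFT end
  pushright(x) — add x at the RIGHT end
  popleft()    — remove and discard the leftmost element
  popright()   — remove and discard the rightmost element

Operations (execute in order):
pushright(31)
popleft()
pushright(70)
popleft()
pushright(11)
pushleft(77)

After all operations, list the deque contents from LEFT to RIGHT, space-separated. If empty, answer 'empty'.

Answer: 77 11

Derivation:
pushright(31): [31]
popleft(): []
pushright(70): [70]
popleft(): []
pushright(11): [11]
pushleft(77): [77, 11]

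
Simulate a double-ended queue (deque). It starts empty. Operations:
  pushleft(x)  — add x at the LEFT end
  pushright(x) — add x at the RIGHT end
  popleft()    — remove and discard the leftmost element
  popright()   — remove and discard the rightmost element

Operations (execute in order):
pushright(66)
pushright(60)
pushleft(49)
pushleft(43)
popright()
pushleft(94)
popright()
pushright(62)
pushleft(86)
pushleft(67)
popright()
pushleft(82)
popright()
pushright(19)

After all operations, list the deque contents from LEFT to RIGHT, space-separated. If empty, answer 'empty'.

pushright(66): [66]
pushright(60): [66, 60]
pushleft(49): [49, 66, 60]
pushleft(43): [43, 49, 66, 60]
popright(): [43, 49, 66]
pushleft(94): [94, 43, 49, 66]
popright(): [94, 43, 49]
pushright(62): [94, 43, 49, 62]
pushleft(86): [86, 94, 43, 49, 62]
pushleft(67): [67, 86, 94, 43, 49, 62]
popright(): [67, 86, 94, 43, 49]
pushleft(82): [82, 67, 86, 94, 43, 49]
popright(): [82, 67, 86, 94, 43]
pushright(19): [82, 67, 86, 94, 43, 19]

Answer: 82 67 86 94 43 19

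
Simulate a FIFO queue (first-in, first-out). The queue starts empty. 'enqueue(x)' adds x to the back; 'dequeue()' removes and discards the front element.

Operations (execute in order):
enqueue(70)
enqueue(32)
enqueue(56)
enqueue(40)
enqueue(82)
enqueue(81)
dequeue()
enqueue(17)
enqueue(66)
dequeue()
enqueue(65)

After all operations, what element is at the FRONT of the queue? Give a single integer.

enqueue(70): queue = [70]
enqueue(32): queue = [70, 32]
enqueue(56): queue = [70, 32, 56]
enqueue(40): queue = [70, 32, 56, 40]
enqueue(82): queue = [70, 32, 56, 40, 82]
enqueue(81): queue = [70, 32, 56, 40, 82, 81]
dequeue(): queue = [32, 56, 40, 82, 81]
enqueue(17): queue = [32, 56, 40, 82, 81, 17]
enqueue(66): queue = [32, 56, 40, 82, 81, 17, 66]
dequeue(): queue = [56, 40, 82, 81, 17, 66]
enqueue(65): queue = [56, 40, 82, 81, 17, 66, 65]

Answer: 56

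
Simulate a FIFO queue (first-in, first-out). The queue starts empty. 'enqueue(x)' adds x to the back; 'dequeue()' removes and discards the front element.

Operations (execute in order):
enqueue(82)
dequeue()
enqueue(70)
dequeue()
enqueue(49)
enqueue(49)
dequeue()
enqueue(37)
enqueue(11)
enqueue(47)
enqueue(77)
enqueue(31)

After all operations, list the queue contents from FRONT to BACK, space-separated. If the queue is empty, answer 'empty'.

Answer: 49 37 11 47 77 31

Derivation:
enqueue(82): [82]
dequeue(): []
enqueue(70): [70]
dequeue(): []
enqueue(49): [49]
enqueue(49): [49, 49]
dequeue(): [49]
enqueue(37): [49, 37]
enqueue(11): [49, 37, 11]
enqueue(47): [49, 37, 11, 47]
enqueue(77): [49, 37, 11, 47, 77]
enqueue(31): [49, 37, 11, 47, 77, 31]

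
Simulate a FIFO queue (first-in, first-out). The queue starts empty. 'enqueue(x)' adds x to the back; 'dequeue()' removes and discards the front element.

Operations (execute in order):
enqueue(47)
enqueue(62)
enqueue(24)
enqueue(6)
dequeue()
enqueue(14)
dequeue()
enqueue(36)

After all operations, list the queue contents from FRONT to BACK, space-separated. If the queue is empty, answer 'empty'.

enqueue(47): [47]
enqueue(62): [47, 62]
enqueue(24): [47, 62, 24]
enqueue(6): [47, 62, 24, 6]
dequeue(): [62, 24, 6]
enqueue(14): [62, 24, 6, 14]
dequeue(): [24, 6, 14]
enqueue(36): [24, 6, 14, 36]

Answer: 24 6 14 36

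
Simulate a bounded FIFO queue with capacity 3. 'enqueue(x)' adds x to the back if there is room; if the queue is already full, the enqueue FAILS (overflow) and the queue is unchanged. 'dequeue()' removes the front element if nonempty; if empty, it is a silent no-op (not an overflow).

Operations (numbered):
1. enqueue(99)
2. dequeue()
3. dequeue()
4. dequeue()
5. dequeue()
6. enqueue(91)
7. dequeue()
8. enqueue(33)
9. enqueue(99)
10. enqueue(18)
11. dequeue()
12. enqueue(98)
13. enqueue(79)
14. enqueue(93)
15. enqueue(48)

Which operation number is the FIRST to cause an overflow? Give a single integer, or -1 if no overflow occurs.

1. enqueue(99): size=1
2. dequeue(): size=0
3. dequeue(): empty, no-op, size=0
4. dequeue(): empty, no-op, size=0
5. dequeue(): empty, no-op, size=0
6. enqueue(91): size=1
7. dequeue(): size=0
8. enqueue(33): size=1
9. enqueue(99): size=2
10. enqueue(18): size=3
11. dequeue(): size=2
12. enqueue(98): size=3
13. enqueue(79): size=3=cap → OVERFLOW (fail)
14. enqueue(93): size=3=cap → OVERFLOW (fail)
15. enqueue(48): size=3=cap → OVERFLOW (fail)

Answer: 13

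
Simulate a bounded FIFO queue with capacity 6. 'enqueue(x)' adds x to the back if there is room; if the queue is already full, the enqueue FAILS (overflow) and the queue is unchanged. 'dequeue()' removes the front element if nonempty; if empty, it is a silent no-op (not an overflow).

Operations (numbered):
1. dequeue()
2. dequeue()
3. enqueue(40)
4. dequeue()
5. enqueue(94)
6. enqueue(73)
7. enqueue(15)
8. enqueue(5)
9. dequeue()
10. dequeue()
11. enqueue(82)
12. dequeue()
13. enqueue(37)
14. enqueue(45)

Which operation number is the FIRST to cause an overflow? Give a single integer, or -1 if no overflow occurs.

1. dequeue(): empty, no-op, size=0
2. dequeue(): empty, no-op, size=0
3. enqueue(40): size=1
4. dequeue(): size=0
5. enqueue(94): size=1
6. enqueue(73): size=2
7. enqueue(15): size=3
8. enqueue(5): size=4
9. dequeue(): size=3
10. dequeue(): size=2
11. enqueue(82): size=3
12. dequeue(): size=2
13. enqueue(37): size=3
14. enqueue(45): size=4

Answer: -1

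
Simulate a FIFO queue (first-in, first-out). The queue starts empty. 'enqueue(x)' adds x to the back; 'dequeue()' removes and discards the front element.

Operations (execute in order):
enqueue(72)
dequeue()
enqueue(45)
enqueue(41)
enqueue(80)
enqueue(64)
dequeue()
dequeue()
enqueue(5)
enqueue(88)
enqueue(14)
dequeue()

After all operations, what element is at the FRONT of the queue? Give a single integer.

enqueue(72): queue = [72]
dequeue(): queue = []
enqueue(45): queue = [45]
enqueue(41): queue = [45, 41]
enqueue(80): queue = [45, 41, 80]
enqueue(64): queue = [45, 41, 80, 64]
dequeue(): queue = [41, 80, 64]
dequeue(): queue = [80, 64]
enqueue(5): queue = [80, 64, 5]
enqueue(88): queue = [80, 64, 5, 88]
enqueue(14): queue = [80, 64, 5, 88, 14]
dequeue(): queue = [64, 5, 88, 14]

Answer: 64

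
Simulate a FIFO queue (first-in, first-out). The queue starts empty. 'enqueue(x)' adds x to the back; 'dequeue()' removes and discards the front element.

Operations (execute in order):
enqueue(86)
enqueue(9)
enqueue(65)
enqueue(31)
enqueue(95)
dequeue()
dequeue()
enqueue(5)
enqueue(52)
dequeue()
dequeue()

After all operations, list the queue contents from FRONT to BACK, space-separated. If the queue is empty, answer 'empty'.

enqueue(86): [86]
enqueue(9): [86, 9]
enqueue(65): [86, 9, 65]
enqueue(31): [86, 9, 65, 31]
enqueue(95): [86, 9, 65, 31, 95]
dequeue(): [9, 65, 31, 95]
dequeue(): [65, 31, 95]
enqueue(5): [65, 31, 95, 5]
enqueue(52): [65, 31, 95, 5, 52]
dequeue(): [31, 95, 5, 52]
dequeue(): [95, 5, 52]

Answer: 95 5 52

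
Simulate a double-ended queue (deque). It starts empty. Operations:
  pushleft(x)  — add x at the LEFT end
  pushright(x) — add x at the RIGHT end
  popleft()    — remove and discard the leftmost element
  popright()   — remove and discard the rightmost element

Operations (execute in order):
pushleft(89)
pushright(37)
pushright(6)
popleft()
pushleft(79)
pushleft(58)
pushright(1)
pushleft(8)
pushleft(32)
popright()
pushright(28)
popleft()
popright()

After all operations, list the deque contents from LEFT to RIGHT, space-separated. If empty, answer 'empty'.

pushleft(89): [89]
pushright(37): [89, 37]
pushright(6): [89, 37, 6]
popleft(): [37, 6]
pushleft(79): [79, 37, 6]
pushleft(58): [58, 79, 37, 6]
pushright(1): [58, 79, 37, 6, 1]
pushleft(8): [8, 58, 79, 37, 6, 1]
pushleft(32): [32, 8, 58, 79, 37, 6, 1]
popright(): [32, 8, 58, 79, 37, 6]
pushright(28): [32, 8, 58, 79, 37, 6, 28]
popleft(): [8, 58, 79, 37, 6, 28]
popright(): [8, 58, 79, 37, 6]

Answer: 8 58 79 37 6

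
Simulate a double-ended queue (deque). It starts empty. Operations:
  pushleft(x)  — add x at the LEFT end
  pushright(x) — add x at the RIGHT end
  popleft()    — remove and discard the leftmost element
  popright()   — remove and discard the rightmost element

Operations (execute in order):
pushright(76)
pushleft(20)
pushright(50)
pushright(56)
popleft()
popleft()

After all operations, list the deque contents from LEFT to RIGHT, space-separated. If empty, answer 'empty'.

Answer: 50 56

Derivation:
pushright(76): [76]
pushleft(20): [20, 76]
pushright(50): [20, 76, 50]
pushright(56): [20, 76, 50, 56]
popleft(): [76, 50, 56]
popleft(): [50, 56]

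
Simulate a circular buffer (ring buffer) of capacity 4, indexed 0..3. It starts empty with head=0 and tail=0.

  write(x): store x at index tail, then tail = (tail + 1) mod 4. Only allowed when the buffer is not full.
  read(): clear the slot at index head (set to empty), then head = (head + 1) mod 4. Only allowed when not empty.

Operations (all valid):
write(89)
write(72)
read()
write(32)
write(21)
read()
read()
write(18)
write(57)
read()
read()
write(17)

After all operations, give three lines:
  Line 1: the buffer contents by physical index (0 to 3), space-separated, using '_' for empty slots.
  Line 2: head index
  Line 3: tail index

Answer: _ 57 17 _
1
3

Derivation:
write(89): buf=[89 _ _ _], head=0, tail=1, size=1
write(72): buf=[89 72 _ _], head=0, tail=2, size=2
read(): buf=[_ 72 _ _], head=1, tail=2, size=1
write(32): buf=[_ 72 32 _], head=1, tail=3, size=2
write(21): buf=[_ 72 32 21], head=1, tail=0, size=3
read(): buf=[_ _ 32 21], head=2, tail=0, size=2
read(): buf=[_ _ _ 21], head=3, tail=0, size=1
write(18): buf=[18 _ _ 21], head=3, tail=1, size=2
write(57): buf=[18 57 _ 21], head=3, tail=2, size=3
read(): buf=[18 57 _ _], head=0, tail=2, size=2
read(): buf=[_ 57 _ _], head=1, tail=2, size=1
write(17): buf=[_ 57 17 _], head=1, tail=3, size=2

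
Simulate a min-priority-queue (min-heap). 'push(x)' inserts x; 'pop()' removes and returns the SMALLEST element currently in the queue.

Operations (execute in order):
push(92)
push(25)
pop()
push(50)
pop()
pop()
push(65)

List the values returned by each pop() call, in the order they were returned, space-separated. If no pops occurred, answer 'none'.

push(92): heap contents = [92]
push(25): heap contents = [25, 92]
pop() → 25: heap contents = [92]
push(50): heap contents = [50, 92]
pop() → 50: heap contents = [92]
pop() → 92: heap contents = []
push(65): heap contents = [65]

Answer: 25 50 92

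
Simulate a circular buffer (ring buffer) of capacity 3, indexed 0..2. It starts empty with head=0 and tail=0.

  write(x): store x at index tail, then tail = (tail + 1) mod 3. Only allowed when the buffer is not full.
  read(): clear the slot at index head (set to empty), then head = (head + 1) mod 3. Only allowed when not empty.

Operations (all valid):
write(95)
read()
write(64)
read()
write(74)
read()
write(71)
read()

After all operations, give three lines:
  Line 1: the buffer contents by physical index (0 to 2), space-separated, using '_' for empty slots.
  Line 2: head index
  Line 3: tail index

Answer: _ _ _
1
1

Derivation:
write(95): buf=[95 _ _], head=0, tail=1, size=1
read(): buf=[_ _ _], head=1, tail=1, size=0
write(64): buf=[_ 64 _], head=1, tail=2, size=1
read(): buf=[_ _ _], head=2, tail=2, size=0
write(74): buf=[_ _ 74], head=2, tail=0, size=1
read(): buf=[_ _ _], head=0, tail=0, size=0
write(71): buf=[71 _ _], head=0, tail=1, size=1
read(): buf=[_ _ _], head=1, tail=1, size=0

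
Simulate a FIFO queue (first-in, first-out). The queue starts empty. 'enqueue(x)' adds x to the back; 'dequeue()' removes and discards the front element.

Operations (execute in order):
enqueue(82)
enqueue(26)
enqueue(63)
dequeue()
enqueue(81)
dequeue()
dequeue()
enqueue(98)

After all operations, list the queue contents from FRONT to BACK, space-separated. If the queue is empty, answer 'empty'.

enqueue(82): [82]
enqueue(26): [82, 26]
enqueue(63): [82, 26, 63]
dequeue(): [26, 63]
enqueue(81): [26, 63, 81]
dequeue(): [63, 81]
dequeue(): [81]
enqueue(98): [81, 98]

Answer: 81 98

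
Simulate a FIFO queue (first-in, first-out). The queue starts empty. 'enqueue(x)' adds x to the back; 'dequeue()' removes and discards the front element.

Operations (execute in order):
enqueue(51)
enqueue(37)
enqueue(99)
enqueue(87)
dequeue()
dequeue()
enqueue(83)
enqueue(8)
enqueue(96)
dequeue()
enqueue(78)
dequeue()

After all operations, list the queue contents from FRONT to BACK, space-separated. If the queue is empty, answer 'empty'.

enqueue(51): [51]
enqueue(37): [51, 37]
enqueue(99): [51, 37, 99]
enqueue(87): [51, 37, 99, 87]
dequeue(): [37, 99, 87]
dequeue(): [99, 87]
enqueue(83): [99, 87, 83]
enqueue(8): [99, 87, 83, 8]
enqueue(96): [99, 87, 83, 8, 96]
dequeue(): [87, 83, 8, 96]
enqueue(78): [87, 83, 8, 96, 78]
dequeue(): [83, 8, 96, 78]

Answer: 83 8 96 78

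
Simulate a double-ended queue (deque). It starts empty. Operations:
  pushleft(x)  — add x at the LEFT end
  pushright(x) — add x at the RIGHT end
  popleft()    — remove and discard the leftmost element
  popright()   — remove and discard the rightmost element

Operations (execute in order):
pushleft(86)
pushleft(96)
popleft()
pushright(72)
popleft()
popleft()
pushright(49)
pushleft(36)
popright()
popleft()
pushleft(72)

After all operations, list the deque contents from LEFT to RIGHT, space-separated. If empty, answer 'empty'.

Answer: 72

Derivation:
pushleft(86): [86]
pushleft(96): [96, 86]
popleft(): [86]
pushright(72): [86, 72]
popleft(): [72]
popleft(): []
pushright(49): [49]
pushleft(36): [36, 49]
popright(): [36]
popleft(): []
pushleft(72): [72]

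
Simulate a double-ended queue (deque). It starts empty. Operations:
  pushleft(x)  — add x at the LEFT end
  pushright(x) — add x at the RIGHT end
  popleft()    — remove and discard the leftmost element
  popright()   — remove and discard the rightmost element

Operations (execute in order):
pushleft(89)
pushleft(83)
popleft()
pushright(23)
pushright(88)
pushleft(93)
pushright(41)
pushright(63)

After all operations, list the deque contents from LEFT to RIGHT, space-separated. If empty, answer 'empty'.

Answer: 93 89 23 88 41 63

Derivation:
pushleft(89): [89]
pushleft(83): [83, 89]
popleft(): [89]
pushright(23): [89, 23]
pushright(88): [89, 23, 88]
pushleft(93): [93, 89, 23, 88]
pushright(41): [93, 89, 23, 88, 41]
pushright(63): [93, 89, 23, 88, 41, 63]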